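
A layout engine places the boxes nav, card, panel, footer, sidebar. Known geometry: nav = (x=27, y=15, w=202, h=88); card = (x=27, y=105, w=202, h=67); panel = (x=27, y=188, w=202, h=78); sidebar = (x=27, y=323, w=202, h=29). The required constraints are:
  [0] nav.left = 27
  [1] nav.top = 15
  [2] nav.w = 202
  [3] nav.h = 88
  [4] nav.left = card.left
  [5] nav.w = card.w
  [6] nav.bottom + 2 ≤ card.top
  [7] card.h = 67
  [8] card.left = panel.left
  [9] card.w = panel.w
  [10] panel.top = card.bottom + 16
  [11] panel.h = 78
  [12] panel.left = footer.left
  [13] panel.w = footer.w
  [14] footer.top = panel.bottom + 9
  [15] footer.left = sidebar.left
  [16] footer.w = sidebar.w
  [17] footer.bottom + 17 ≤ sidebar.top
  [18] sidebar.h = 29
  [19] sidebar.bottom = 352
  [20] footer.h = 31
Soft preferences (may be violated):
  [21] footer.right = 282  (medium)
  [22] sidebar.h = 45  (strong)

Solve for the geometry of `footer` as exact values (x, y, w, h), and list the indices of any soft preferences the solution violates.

1. footer.x = 27  [panel.left = footer.left]
2. footer.w = 202  [panel.w = footer.w]
3. footer.y = 275  [footer.top = panel.bottom + 9]
4. footer.h = 31  [footer.h = 31]

footer = (x=27, y=275, w=202, h=31)
violated soft preferences: 21, 22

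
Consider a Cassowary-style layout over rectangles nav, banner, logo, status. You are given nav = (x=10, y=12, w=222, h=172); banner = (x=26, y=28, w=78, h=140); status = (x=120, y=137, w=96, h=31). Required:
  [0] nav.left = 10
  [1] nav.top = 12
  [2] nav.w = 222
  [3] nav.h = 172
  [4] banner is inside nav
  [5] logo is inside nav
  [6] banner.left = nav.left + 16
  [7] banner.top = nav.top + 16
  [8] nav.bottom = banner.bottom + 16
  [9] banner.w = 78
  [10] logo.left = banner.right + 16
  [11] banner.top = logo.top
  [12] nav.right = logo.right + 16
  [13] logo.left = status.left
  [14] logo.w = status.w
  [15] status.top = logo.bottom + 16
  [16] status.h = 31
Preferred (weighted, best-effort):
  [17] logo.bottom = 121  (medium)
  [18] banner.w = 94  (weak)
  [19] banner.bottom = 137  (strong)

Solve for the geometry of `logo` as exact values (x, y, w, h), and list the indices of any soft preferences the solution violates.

logo = (x=120, y=28, w=96, h=93)
violated soft preferences: 18, 19

1. logo.x = 120  [logo.left = banner.right + 16]
2. logo.y = 28  [banner.top = logo.top]
3. logo.w = 96  [nav.right = logo.right + 16]
4. logo.h = 93  [status.top = logo.bottom + 16]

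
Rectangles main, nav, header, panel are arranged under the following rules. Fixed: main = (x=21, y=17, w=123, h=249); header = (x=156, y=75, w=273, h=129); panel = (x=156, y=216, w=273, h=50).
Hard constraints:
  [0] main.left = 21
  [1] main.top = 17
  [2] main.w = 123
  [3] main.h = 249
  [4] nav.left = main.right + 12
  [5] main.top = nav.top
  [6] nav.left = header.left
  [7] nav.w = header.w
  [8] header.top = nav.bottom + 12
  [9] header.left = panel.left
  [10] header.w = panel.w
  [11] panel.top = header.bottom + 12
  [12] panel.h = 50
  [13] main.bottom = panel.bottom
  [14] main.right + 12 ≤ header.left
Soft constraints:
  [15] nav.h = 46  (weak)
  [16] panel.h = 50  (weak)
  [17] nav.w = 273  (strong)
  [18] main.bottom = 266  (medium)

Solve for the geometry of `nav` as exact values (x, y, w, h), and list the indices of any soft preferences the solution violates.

nav = (x=156, y=17, w=273, h=46)
violated soft preferences: none

1. nav.x = 156  [nav.left = main.right + 12]
2. nav.y = 17  [main.top = nav.top]
3. nav.w = 273  [nav.w = header.w]
4. nav.h = 46  [header.top = nav.bottom + 12]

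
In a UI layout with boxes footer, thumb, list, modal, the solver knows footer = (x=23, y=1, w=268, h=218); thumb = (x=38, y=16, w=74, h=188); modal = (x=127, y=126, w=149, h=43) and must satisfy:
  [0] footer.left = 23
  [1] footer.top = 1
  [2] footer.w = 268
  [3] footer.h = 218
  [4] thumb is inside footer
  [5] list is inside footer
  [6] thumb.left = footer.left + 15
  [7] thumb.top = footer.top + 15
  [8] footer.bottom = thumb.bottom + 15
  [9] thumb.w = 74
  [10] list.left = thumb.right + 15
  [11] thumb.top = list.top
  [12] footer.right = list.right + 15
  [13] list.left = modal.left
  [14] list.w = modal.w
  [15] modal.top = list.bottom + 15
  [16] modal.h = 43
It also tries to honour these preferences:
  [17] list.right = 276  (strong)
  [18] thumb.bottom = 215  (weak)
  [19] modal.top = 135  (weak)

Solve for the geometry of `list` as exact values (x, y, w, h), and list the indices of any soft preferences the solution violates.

1. list.x = 127  [list.left = thumb.right + 15]
2. list.y = 16  [thumb.top = list.top]
3. list.w = 149  [footer.right = list.right + 15]
4. list.h = 95  [modal.top = list.bottom + 15]

list = (x=127, y=16, w=149, h=95)
violated soft preferences: 18, 19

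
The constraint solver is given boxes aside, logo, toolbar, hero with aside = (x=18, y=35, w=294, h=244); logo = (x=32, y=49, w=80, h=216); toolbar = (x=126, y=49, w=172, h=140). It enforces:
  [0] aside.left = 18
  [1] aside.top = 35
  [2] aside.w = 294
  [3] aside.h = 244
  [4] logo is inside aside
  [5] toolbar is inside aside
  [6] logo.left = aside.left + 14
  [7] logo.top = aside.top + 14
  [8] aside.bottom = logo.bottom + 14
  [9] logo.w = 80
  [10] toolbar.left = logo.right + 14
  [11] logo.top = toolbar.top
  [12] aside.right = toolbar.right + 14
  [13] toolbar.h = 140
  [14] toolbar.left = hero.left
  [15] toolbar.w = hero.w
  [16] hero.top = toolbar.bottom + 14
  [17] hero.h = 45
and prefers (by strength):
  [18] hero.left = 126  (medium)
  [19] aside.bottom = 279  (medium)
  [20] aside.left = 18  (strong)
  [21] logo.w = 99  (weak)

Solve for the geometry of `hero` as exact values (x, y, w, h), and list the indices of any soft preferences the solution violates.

hero = (x=126, y=203, w=172, h=45)
violated soft preferences: 21

1. hero.x = 126  [toolbar.left = hero.left]
2. hero.w = 172  [toolbar.w = hero.w]
3. hero.y = 203  [hero.top = toolbar.bottom + 14]
4. hero.h = 45  [hero.h = 45]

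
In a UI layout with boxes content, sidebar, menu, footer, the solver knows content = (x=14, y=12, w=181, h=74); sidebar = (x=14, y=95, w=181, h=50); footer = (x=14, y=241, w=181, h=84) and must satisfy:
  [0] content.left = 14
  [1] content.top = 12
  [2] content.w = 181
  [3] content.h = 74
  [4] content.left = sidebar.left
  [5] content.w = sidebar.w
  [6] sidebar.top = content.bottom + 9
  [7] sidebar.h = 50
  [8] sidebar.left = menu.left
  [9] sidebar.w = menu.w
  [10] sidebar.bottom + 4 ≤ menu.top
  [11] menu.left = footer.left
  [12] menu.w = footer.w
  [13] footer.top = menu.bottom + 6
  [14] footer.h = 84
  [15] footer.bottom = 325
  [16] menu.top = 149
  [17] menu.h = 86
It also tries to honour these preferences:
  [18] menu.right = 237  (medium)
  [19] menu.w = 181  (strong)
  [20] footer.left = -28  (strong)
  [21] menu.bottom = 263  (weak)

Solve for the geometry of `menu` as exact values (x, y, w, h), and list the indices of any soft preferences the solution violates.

1. menu.x = 14  [sidebar.left = menu.left]
2. menu.w = 181  [sidebar.w = menu.w]
3. menu.y = 149  [menu.top = 149]
4. menu.h = 86  [menu.h = 86]

menu = (x=14, y=149, w=181, h=86)
violated soft preferences: 18, 20, 21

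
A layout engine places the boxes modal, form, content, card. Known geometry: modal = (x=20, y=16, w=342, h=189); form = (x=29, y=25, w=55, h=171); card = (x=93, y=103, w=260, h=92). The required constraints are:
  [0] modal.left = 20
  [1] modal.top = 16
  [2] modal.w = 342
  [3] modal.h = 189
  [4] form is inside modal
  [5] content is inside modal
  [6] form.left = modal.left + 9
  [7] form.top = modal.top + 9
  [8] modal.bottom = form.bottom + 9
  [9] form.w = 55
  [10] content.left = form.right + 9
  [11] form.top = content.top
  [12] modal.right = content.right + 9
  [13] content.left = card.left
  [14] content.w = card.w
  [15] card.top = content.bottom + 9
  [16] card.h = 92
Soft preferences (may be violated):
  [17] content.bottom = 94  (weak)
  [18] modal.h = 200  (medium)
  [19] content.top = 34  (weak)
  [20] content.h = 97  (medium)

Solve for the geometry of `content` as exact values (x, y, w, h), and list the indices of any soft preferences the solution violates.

content = (x=93, y=25, w=260, h=69)
violated soft preferences: 18, 19, 20

1. content.x = 93  [content.left = form.right + 9]
2. content.y = 25  [form.top = content.top]
3. content.w = 260  [modal.right = content.right + 9]
4. content.h = 69  [card.top = content.bottom + 9]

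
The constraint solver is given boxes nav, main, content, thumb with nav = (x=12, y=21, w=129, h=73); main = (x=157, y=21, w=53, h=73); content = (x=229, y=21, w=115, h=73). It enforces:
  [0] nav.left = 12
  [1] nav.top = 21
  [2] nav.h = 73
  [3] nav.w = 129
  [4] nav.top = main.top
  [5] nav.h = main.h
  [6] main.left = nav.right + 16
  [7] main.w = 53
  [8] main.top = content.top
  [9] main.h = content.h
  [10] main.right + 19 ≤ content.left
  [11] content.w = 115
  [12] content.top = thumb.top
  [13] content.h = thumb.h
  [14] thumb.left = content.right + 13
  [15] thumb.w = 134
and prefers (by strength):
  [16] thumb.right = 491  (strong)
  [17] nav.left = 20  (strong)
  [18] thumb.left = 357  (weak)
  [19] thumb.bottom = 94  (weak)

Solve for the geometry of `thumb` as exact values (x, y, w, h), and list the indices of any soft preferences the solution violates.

thumb = (x=357, y=21, w=134, h=73)
violated soft preferences: 17

1. thumb.y = 21  [content.top = thumb.top]
2. thumb.h = 73  [content.h = thumb.h]
3. thumb.x = 357  [thumb.left = content.right + 13]
4. thumb.w = 134  [thumb.w = 134]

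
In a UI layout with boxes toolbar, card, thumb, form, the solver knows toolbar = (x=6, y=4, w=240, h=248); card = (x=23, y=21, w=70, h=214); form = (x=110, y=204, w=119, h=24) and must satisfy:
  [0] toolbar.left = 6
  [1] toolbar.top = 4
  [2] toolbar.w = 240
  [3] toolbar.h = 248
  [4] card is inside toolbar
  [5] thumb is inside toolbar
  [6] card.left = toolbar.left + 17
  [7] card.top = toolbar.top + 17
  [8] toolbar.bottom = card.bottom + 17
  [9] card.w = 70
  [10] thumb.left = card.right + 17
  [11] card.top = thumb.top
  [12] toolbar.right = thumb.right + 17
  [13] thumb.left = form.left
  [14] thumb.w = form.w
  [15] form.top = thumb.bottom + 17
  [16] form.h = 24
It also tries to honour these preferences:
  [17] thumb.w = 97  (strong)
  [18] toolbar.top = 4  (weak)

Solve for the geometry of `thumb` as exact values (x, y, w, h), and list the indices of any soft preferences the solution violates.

thumb = (x=110, y=21, w=119, h=166)
violated soft preferences: 17

1. thumb.x = 110  [thumb.left = card.right + 17]
2. thumb.y = 21  [card.top = thumb.top]
3. thumb.w = 119  [toolbar.right = thumb.right + 17]
4. thumb.h = 166  [form.top = thumb.bottom + 17]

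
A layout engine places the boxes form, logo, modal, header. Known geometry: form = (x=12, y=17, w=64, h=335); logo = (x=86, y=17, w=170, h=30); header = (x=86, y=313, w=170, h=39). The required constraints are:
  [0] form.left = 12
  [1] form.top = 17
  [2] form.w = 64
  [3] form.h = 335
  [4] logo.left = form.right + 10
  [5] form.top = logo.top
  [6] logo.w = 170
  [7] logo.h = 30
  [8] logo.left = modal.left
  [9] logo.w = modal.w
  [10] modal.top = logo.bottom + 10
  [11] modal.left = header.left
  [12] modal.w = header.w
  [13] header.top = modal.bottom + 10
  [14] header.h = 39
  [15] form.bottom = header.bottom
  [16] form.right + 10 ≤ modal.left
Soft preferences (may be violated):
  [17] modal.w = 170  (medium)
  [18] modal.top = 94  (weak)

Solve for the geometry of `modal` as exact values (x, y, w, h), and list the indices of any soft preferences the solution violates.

modal = (x=86, y=57, w=170, h=246)
violated soft preferences: 18

1. modal.x = 86  [logo.left = modal.left]
2. modal.w = 170  [logo.w = modal.w]
3. modal.y = 57  [modal.top = logo.bottom + 10]
4. modal.h = 246  [header.top = modal.bottom + 10]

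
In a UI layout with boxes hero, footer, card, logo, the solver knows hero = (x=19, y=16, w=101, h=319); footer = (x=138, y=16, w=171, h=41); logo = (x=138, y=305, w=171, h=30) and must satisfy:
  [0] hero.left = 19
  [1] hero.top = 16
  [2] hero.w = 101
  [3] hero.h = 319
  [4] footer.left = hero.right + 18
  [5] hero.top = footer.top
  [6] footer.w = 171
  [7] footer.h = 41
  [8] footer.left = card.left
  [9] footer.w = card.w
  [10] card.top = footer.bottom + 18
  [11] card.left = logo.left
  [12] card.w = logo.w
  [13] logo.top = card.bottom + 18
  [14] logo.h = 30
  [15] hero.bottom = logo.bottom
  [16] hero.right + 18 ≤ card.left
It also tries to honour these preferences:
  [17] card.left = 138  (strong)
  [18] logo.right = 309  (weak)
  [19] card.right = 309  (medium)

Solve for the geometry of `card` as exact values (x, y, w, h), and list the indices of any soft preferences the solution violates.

card = (x=138, y=75, w=171, h=212)
violated soft preferences: none

1. card.x = 138  [footer.left = card.left]
2. card.w = 171  [footer.w = card.w]
3. card.y = 75  [card.top = footer.bottom + 18]
4. card.h = 212  [logo.top = card.bottom + 18]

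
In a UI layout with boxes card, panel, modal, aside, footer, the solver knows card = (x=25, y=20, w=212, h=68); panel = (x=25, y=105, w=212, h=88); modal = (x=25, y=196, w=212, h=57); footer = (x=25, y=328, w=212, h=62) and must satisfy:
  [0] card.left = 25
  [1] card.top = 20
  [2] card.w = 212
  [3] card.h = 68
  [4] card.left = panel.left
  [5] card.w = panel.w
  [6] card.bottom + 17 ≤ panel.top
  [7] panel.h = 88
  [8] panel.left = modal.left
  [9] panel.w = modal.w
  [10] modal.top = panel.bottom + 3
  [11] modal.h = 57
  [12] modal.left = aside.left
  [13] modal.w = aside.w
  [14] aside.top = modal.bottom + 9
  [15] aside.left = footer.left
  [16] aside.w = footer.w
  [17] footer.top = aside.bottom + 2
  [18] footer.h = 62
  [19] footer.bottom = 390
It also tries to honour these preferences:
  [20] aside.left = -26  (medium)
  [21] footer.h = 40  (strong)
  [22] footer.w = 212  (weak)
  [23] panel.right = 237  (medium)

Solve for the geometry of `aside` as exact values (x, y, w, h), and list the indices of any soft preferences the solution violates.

aside = (x=25, y=262, w=212, h=64)
violated soft preferences: 20, 21

1. aside.x = 25  [modal.left = aside.left]
2. aside.w = 212  [modal.w = aside.w]
3. aside.y = 262  [aside.top = modal.bottom + 9]
4. aside.h = 64  [footer.top = aside.bottom + 2]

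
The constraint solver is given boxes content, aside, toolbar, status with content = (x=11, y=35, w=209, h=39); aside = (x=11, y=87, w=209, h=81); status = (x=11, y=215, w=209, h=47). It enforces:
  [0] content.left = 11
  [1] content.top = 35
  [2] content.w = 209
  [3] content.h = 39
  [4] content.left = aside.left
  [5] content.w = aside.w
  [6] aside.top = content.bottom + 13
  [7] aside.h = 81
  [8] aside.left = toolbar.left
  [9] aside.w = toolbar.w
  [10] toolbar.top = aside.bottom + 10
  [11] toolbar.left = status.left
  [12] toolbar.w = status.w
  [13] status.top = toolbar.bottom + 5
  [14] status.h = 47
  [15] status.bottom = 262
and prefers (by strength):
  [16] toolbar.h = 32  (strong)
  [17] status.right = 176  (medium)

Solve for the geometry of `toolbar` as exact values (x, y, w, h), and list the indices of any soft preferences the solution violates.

1. toolbar.x = 11  [aside.left = toolbar.left]
2. toolbar.w = 209  [aside.w = toolbar.w]
3. toolbar.y = 178  [toolbar.top = aside.bottom + 10]
4. toolbar.h = 32  [status.top = toolbar.bottom + 5]

toolbar = (x=11, y=178, w=209, h=32)
violated soft preferences: 17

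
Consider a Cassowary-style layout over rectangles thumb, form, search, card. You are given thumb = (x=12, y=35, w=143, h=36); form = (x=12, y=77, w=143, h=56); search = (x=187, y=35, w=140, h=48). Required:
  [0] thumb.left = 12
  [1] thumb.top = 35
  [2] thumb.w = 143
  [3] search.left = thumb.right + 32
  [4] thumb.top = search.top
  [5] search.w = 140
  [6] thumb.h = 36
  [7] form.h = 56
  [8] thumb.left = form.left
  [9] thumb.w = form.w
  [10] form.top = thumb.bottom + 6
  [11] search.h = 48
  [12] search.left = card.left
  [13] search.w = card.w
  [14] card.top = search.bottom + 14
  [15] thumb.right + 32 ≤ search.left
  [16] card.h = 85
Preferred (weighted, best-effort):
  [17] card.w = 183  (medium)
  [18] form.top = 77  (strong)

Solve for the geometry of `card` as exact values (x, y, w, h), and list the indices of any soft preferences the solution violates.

card = (x=187, y=97, w=140, h=85)
violated soft preferences: 17

1. card.x = 187  [search.left = card.left]
2. card.w = 140  [search.w = card.w]
3. card.y = 97  [card.top = search.bottom + 14]
4. card.h = 85  [card.h = 85]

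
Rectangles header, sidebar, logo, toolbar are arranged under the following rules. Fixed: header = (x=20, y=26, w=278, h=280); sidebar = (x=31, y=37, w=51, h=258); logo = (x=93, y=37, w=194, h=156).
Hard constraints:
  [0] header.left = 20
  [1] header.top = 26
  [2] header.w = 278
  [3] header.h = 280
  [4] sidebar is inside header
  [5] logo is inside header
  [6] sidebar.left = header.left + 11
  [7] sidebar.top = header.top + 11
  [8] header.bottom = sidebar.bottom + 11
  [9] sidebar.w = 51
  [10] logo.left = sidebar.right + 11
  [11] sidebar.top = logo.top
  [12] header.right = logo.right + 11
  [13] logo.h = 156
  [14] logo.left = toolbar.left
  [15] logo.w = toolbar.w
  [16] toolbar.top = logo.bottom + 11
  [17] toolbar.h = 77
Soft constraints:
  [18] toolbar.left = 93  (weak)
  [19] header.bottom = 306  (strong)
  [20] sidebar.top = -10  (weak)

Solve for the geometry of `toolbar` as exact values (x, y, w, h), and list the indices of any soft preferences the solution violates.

1. toolbar.x = 93  [logo.left = toolbar.left]
2. toolbar.w = 194  [logo.w = toolbar.w]
3. toolbar.y = 204  [toolbar.top = logo.bottom + 11]
4. toolbar.h = 77  [toolbar.h = 77]

toolbar = (x=93, y=204, w=194, h=77)
violated soft preferences: 20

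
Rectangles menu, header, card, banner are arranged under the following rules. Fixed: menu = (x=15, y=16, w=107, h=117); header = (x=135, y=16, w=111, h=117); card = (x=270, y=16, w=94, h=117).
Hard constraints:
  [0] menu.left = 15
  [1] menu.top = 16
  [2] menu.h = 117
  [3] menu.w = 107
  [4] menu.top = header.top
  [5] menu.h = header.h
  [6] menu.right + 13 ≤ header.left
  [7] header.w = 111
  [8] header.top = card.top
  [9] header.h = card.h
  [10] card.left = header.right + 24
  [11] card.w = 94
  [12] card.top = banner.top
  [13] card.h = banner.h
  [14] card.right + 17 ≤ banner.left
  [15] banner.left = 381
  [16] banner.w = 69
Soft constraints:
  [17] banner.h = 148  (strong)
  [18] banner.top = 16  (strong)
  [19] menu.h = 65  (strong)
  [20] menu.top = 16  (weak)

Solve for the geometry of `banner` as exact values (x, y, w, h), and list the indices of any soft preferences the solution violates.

banner = (x=381, y=16, w=69, h=117)
violated soft preferences: 17, 19

1. banner.y = 16  [card.top = banner.top]
2. banner.h = 117  [card.h = banner.h]
3. banner.x = 381  [banner.left = 381]
4. banner.w = 69  [banner.w = 69]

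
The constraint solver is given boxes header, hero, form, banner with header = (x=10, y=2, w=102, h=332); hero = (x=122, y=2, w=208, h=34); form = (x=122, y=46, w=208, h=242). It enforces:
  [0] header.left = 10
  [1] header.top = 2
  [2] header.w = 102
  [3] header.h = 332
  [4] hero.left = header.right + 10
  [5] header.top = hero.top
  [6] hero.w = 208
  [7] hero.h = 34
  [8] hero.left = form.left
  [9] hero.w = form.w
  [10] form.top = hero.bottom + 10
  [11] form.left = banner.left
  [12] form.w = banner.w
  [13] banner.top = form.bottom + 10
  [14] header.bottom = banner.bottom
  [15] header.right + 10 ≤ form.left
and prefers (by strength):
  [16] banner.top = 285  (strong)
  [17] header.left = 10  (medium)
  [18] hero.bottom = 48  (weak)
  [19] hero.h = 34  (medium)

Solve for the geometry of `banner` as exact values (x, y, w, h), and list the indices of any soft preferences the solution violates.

1. banner.x = 122  [form.left = banner.left]
2. banner.w = 208  [form.w = banner.w]
3. banner.y = 298  [banner.top = form.bottom + 10]
4. banner.h = 36  [header.bottom = banner.bottom]

banner = (x=122, y=298, w=208, h=36)
violated soft preferences: 16, 18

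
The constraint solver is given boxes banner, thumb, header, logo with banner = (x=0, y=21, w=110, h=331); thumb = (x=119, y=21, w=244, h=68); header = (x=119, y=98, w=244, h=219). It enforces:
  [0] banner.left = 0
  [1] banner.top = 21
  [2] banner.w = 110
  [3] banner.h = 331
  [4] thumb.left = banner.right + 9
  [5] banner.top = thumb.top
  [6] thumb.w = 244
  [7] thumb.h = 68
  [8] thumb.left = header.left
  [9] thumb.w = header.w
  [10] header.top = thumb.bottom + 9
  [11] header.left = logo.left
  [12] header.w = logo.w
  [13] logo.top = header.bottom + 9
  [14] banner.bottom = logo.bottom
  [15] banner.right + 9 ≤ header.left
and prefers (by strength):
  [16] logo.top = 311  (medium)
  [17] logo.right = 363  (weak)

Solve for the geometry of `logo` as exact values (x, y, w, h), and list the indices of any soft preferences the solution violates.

1. logo.x = 119  [header.left = logo.left]
2. logo.w = 244  [header.w = logo.w]
3. logo.y = 326  [logo.top = header.bottom + 9]
4. logo.h = 26  [banner.bottom = logo.bottom]

logo = (x=119, y=326, w=244, h=26)
violated soft preferences: 16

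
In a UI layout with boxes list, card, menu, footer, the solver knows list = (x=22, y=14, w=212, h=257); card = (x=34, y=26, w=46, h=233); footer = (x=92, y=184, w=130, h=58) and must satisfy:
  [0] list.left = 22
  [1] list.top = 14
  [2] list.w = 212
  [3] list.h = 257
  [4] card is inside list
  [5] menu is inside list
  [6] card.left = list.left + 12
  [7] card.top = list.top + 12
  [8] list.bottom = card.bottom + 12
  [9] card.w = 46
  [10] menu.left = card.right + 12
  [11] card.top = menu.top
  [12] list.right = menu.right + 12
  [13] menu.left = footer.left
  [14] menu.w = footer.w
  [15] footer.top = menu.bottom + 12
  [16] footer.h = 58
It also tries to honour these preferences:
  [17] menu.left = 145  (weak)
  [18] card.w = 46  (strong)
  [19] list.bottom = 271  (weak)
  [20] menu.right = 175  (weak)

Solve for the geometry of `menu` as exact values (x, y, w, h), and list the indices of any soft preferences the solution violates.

1. menu.x = 92  [menu.left = card.right + 12]
2. menu.y = 26  [card.top = menu.top]
3. menu.w = 130  [list.right = menu.right + 12]
4. menu.h = 146  [footer.top = menu.bottom + 12]

menu = (x=92, y=26, w=130, h=146)
violated soft preferences: 17, 20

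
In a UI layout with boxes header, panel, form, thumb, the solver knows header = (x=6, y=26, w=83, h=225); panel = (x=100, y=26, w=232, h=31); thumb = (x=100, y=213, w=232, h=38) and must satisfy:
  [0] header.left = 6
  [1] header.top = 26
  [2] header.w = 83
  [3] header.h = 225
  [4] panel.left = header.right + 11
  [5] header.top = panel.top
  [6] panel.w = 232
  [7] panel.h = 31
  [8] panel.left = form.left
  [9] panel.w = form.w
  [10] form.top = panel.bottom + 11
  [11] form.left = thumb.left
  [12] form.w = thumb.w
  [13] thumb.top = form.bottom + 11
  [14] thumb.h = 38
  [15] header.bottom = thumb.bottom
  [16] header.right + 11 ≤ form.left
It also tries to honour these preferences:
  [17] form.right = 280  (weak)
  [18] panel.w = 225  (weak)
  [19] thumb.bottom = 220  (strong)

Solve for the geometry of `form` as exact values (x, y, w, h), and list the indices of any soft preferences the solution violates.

1. form.x = 100  [panel.left = form.left]
2. form.w = 232  [panel.w = form.w]
3. form.y = 68  [form.top = panel.bottom + 11]
4. form.h = 134  [thumb.top = form.bottom + 11]

form = (x=100, y=68, w=232, h=134)
violated soft preferences: 17, 18, 19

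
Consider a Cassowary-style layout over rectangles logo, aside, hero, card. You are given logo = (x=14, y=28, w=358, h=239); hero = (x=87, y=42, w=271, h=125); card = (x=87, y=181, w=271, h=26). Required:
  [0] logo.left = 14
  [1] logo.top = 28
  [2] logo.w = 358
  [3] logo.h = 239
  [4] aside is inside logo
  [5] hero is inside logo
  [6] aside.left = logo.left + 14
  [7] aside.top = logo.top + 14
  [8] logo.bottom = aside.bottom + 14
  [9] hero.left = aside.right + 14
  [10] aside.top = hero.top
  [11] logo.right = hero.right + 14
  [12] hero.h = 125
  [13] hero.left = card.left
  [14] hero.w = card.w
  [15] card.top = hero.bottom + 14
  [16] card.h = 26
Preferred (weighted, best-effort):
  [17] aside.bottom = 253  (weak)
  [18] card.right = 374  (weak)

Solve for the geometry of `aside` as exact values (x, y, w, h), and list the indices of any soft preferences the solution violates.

1. aside.x = 28  [aside.left = logo.left + 14]
2. aside.y = 42  [aside.top = logo.top + 14]
3. aside.h = 211  [logo.bottom = aside.bottom + 14]
4. aside.w = 45  [hero.left = aside.right + 14]

aside = (x=28, y=42, w=45, h=211)
violated soft preferences: 18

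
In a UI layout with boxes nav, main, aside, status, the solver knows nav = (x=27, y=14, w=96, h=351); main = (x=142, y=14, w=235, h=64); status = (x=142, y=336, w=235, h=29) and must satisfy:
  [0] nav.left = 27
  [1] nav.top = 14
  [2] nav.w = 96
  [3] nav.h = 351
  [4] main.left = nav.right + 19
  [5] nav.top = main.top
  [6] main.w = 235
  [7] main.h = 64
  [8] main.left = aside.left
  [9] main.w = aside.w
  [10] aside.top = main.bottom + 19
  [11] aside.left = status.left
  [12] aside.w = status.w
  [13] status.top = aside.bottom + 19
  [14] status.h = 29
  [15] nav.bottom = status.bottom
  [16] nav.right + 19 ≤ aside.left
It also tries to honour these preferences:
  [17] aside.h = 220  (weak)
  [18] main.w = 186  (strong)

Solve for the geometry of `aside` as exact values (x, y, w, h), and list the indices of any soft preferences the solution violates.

aside = (x=142, y=97, w=235, h=220)
violated soft preferences: 18

1. aside.x = 142  [main.left = aside.left]
2. aside.w = 235  [main.w = aside.w]
3. aside.y = 97  [aside.top = main.bottom + 19]
4. aside.h = 220  [status.top = aside.bottom + 19]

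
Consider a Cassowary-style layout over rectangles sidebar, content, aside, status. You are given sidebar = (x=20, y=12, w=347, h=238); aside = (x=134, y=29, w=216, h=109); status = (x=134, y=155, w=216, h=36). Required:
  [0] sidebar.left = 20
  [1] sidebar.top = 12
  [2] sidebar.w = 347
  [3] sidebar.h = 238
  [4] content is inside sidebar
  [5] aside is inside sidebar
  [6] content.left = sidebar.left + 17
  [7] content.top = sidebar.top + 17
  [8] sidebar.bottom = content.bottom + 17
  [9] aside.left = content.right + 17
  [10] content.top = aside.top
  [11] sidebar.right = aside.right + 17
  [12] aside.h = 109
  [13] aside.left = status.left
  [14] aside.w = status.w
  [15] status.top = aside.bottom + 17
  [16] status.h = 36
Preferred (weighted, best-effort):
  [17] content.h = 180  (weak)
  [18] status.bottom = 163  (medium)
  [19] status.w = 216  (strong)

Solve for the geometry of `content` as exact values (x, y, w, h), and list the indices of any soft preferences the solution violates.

content = (x=37, y=29, w=80, h=204)
violated soft preferences: 17, 18

1. content.x = 37  [content.left = sidebar.left + 17]
2. content.y = 29  [content.top = sidebar.top + 17]
3. content.h = 204  [sidebar.bottom = content.bottom + 17]
4. content.w = 80  [aside.left = content.right + 17]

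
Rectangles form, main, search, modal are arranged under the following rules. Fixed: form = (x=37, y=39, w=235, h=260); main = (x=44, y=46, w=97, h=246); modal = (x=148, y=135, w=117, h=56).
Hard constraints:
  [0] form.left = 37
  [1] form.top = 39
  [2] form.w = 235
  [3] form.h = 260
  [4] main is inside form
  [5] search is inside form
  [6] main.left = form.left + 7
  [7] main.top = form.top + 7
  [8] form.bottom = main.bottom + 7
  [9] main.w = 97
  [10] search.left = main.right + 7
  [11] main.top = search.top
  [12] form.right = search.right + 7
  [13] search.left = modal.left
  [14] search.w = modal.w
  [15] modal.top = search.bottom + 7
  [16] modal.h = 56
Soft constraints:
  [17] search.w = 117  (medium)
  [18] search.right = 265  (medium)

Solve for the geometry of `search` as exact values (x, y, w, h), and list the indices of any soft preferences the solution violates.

search = (x=148, y=46, w=117, h=82)
violated soft preferences: none

1. search.x = 148  [search.left = main.right + 7]
2. search.y = 46  [main.top = search.top]
3. search.w = 117  [form.right = search.right + 7]
4. search.h = 82  [modal.top = search.bottom + 7]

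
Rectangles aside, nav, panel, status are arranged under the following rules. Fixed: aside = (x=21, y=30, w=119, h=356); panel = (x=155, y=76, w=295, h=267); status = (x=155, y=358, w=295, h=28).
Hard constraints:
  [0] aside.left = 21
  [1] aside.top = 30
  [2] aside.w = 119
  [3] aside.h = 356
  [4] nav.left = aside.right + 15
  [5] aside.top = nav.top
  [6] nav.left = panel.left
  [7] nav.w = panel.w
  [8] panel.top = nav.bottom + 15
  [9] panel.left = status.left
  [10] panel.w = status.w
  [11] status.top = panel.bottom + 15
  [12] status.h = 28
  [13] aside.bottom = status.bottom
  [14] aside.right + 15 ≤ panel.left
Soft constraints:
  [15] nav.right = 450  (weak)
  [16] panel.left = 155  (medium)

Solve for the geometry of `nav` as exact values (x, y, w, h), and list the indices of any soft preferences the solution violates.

nav = (x=155, y=30, w=295, h=31)
violated soft preferences: none

1. nav.x = 155  [nav.left = aside.right + 15]
2. nav.y = 30  [aside.top = nav.top]
3. nav.w = 295  [nav.w = panel.w]
4. nav.h = 31  [panel.top = nav.bottom + 15]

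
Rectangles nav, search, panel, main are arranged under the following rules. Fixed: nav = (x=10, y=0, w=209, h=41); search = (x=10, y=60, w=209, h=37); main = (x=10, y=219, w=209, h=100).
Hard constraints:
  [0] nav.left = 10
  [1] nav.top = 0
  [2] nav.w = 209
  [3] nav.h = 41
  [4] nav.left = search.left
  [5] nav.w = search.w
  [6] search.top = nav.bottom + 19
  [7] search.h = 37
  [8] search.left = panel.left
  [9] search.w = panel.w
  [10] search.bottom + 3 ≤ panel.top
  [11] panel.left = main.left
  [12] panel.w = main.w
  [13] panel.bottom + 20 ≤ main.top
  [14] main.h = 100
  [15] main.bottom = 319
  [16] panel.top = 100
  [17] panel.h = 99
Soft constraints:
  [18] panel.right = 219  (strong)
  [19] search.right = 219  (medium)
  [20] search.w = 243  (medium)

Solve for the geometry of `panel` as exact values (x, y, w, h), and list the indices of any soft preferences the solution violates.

1. panel.x = 10  [search.left = panel.left]
2. panel.w = 209  [search.w = panel.w]
3. panel.y = 100  [panel.top = 100]
4. panel.h = 99  [panel.h = 99]

panel = (x=10, y=100, w=209, h=99)
violated soft preferences: 20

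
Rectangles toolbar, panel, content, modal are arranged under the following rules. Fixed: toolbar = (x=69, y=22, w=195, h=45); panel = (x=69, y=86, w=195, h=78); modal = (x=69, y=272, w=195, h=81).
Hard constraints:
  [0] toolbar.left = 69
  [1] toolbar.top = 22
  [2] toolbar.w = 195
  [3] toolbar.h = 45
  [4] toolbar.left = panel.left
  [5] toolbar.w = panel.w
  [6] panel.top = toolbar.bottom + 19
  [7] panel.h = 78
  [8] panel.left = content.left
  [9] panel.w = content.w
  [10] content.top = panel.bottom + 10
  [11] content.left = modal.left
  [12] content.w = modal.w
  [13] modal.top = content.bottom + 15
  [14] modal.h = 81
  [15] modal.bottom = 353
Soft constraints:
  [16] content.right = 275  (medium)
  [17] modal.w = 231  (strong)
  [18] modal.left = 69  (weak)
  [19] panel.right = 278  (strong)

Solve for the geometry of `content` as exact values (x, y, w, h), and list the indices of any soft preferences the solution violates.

1. content.x = 69  [panel.left = content.left]
2. content.w = 195  [panel.w = content.w]
3. content.y = 174  [content.top = panel.bottom + 10]
4. content.h = 83  [modal.top = content.bottom + 15]

content = (x=69, y=174, w=195, h=83)
violated soft preferences: 16, 17, 19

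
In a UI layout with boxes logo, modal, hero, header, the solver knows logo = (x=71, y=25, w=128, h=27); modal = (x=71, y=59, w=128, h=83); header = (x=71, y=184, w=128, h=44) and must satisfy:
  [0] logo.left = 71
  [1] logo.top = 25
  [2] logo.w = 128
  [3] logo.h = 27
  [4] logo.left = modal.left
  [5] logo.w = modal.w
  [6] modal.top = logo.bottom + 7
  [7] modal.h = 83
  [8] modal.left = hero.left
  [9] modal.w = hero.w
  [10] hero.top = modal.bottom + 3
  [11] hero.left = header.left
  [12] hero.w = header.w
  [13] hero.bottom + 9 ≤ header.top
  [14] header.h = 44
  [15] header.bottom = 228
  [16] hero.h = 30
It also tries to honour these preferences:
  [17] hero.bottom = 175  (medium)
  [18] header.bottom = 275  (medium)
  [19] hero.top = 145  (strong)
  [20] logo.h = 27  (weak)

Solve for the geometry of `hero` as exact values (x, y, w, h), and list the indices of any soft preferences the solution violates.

1. hero.x = 71  [modal.left = hero.left]
2. hero.w = 128  [modal.w = hero.w]
3. hero.y = 145  [hero.top = modal.bottom + 3]
4. hero.h = 30  [hero.h = 30]

hero = (x=71, y=145, w=128, h=30)
violated soft preferences: 18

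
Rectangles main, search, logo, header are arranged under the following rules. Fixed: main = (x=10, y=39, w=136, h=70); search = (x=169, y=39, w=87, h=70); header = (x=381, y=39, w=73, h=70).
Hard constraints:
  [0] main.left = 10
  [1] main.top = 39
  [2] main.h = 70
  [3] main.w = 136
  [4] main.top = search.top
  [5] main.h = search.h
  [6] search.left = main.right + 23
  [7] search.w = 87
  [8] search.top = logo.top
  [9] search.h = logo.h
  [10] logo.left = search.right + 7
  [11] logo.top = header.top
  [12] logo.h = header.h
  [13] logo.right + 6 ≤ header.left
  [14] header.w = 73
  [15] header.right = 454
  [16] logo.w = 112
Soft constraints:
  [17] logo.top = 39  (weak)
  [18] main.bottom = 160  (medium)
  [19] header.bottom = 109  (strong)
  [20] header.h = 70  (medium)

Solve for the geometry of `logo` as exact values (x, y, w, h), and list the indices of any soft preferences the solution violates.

1. logo.y = 39  [search.top = logo.top]
2. logo.h = 70  [search.h = logo.h]
3. logo.x = 263  [logo.left = search.right + 7]
4. logo.w = 112  [logo.w = 112]

logo = (x=263, y=39, w=112, h=70)
violated soft preferences: 18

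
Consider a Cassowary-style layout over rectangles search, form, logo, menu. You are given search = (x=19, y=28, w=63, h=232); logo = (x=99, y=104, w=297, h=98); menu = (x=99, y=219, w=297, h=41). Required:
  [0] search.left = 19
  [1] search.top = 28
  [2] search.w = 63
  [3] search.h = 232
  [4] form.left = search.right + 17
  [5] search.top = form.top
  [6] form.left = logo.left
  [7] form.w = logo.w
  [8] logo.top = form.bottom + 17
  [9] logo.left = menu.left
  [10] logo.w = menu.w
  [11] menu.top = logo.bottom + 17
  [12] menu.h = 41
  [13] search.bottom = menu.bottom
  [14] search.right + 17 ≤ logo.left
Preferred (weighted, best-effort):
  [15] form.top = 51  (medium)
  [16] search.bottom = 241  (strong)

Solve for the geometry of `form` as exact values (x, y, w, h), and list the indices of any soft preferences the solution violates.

form = (x=99, y=28, w=297, h=59)
violated soft preferences: 15, 16

1. form.x = 99  [form.left = search.right + 17]
2. form.y = 28  [search.top = form.top]
3. form.w = 297  [form.w = logo.w]
4. form.h = 59  [logo.top = form.bottom + 17]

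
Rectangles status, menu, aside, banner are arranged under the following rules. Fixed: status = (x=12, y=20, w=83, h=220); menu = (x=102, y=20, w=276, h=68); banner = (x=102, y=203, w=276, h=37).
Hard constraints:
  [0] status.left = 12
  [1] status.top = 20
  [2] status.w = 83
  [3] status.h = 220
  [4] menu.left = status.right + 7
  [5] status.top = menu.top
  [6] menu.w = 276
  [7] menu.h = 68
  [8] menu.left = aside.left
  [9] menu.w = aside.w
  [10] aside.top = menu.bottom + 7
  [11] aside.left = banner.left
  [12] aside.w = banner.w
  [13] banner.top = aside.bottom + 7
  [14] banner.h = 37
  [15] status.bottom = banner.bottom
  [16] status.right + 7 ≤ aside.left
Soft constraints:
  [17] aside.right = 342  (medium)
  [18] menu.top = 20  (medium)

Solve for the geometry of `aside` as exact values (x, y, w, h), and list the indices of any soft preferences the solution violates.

1. aside.x = 102  [menu.left = aside.left]
2. aside.w = 276  [menu.w = aside.w]
3. aside.y = 95  [aside.top = menu.bottom + 7]
4. aside.h = 101  [banner.top = aside.bottom + 7]

aside = (x=102, y=95, w=276, h=101)
violated soft preferences: 17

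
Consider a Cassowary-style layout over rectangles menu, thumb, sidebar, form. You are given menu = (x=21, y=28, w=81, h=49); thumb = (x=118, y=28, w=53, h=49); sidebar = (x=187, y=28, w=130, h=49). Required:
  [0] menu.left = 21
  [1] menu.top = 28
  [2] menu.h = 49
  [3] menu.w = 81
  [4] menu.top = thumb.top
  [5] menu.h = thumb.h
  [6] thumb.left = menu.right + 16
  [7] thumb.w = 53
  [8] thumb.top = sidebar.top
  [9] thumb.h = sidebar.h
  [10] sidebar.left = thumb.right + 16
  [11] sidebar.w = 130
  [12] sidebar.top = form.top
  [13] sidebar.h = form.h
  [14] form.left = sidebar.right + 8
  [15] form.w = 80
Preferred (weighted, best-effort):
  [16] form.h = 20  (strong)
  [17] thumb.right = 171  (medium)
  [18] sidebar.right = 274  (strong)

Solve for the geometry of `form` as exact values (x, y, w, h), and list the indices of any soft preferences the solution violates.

form = (x=325, y=28, w=80, h=49)
violated soft preferences: 16, 18

1. form.y = 28  [sidebar.top = form.top]
2. form.h = 49  [sidebar.h = form.h]
3. form.x = 325  [form.left = sidebar.right + 8]
4. form.w = 80  [form.w = 80]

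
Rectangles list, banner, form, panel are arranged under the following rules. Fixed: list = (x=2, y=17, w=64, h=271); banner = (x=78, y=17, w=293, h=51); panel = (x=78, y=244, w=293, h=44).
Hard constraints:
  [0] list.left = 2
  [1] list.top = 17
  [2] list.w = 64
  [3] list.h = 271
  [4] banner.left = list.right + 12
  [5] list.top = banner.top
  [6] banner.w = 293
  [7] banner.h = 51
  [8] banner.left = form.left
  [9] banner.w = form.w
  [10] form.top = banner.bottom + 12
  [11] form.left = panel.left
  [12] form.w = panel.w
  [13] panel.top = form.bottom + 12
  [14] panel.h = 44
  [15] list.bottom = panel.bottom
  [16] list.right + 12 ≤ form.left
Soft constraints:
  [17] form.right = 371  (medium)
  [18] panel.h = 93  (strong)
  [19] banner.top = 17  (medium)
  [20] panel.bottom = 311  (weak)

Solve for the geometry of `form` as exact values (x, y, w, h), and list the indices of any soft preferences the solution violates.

form = (x=78, y=80, w=293, h=152)
violated soft preferences: 18, 20

1. form.x = 78  [banner.left = form.left]
2. form.w = 293  [banner.w = form.w]
3. form.y = 80  [form.top = banner.bottom + 12]
4. form.h = 152  [panel.top = form.bottom + 12]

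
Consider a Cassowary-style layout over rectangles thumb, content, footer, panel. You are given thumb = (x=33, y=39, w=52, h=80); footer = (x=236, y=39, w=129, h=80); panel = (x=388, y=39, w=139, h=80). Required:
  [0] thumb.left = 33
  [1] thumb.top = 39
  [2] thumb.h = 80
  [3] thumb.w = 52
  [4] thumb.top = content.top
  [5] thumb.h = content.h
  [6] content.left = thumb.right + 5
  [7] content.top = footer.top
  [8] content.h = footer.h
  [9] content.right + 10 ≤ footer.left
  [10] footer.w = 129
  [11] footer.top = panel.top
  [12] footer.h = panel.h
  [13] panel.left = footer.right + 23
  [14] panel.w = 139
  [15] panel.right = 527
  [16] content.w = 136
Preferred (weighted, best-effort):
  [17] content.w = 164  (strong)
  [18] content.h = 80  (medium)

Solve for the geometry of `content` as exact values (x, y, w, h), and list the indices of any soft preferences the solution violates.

1. content.y = 39  [thumb.top = content.top]
2. content.h = 80  [thumb.h = content.h]
3. content.x = 90  [content.left = thumb.right + 5]
4. content.w = 136  [content.w = 136]

content = (x=90, y=39, w=136, h=80)
violated soft preferences: 17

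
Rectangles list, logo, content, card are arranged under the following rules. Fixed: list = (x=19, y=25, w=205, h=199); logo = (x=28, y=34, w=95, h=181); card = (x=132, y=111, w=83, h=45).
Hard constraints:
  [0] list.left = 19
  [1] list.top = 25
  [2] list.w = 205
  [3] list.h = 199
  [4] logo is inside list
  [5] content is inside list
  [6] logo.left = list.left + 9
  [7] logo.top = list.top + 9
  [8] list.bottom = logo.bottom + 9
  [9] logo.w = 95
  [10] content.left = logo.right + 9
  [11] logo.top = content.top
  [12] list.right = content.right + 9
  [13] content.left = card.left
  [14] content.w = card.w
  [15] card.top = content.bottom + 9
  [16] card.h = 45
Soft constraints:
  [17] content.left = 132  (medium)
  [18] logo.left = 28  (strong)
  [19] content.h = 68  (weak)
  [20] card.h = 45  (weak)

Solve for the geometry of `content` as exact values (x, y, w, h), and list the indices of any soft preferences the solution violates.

content = (x=132, y=34, w=83, h=68)
violated soft preferences: none

1. content.x = 132  [content.left = logo.right + 9]
2. content.y = 34  [logo.top = content.top]
3. content.w = 83  [list.right = content.right + 9]
4. content.h = 68  [card.top = content.bottom + 9]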